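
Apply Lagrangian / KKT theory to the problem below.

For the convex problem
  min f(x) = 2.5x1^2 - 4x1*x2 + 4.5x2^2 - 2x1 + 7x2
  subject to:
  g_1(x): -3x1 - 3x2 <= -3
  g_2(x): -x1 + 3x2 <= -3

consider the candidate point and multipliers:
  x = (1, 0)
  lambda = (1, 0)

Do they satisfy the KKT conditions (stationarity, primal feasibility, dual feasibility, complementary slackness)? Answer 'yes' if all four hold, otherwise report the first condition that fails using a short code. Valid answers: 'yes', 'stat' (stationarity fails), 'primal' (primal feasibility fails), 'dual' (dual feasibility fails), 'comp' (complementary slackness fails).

Gradient of f: grad f(x) = Q x + c = (3, 3)
Constraint values g_i(x) = a_i^T x - b_i:
  g_1((1, 0)) = 0
  g_2((1, 0)) = 2
Stationarity residual: grad f(x) + sum_i lambda_i a_i = (0, 0)
  -> stationarity OK
Primal feasibility (all g_i <= 0): FAILS
Dual feasibility (all lambda_i >= 0): OK
Complementary slackness (lambda_i * g_i(x) = 0 for all i): OK

Verdict: the first failing condition is primal_feasibility -> primal.

primal


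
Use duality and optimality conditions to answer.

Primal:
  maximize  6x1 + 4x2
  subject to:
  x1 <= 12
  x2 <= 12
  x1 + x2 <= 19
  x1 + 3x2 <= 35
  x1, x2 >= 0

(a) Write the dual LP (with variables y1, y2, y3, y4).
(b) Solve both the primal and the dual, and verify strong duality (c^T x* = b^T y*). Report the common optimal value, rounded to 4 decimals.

The standard primal-dual pair for 'max c^T x s.t. A x <= b, x >= 0' is:
  Dual:  min b^T y  s.t.  A^T y >= c,  y >= 0.

So the dual LP is:
  minimize  12y1 + 12y2 + 19y3 + 35y4
  subject to:
    y1 + y3 + y4 >= 6
    y2 + y3 + 3y4 >= 4
    y1, y2, y3, y4 >= 0

Solving the primal: x* = (12, 7).
  primal value c^T x* = 100.
Solving the dual: y* = (2, 0, 4, 0).
  dual value b^T y* = 100.
Strong duality: c^T x* = b^T y*. Confirmed.

100


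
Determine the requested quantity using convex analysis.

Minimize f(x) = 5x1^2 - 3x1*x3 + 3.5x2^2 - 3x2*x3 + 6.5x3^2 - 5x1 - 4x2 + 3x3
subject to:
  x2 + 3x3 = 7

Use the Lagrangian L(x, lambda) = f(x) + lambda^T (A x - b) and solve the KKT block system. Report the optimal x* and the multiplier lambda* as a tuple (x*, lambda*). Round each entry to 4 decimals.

Form the Lagrangian:
  L(x, lambda) = (1/2) x^T Q x + c^T x + lambda^T (A x - b)
Stationarity (grad_x L = 0): Q x + c + A^T lambda = 0.
Primal feasibility: A x = b.

This gives the KKT block system:
  [ Q   A^T ] [ x     ]   [-c ]
  [ A    0  ] [ lambda ] = [ b ]

Solving the linear system:
  x*      = (0.9979, 2.0215, 1.6595)
  lambda* = (-5.1719)
  f(x*)   = 14.0532

x* = (0.9979, 2.0215, 1.6595), lambda* = (-5.1719)


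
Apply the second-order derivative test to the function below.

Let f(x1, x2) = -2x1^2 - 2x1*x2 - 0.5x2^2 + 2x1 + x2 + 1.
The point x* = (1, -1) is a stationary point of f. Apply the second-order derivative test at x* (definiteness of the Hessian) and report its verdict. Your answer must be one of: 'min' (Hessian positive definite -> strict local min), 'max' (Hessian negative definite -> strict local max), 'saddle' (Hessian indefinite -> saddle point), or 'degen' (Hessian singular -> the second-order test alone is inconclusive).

Compute the Hessian H = grad^2 f:
  H = [[-4, -2], [-2, -1]]
Verify stationarity: grad f(x*) = H x* + g = (0, 0).
Eigenvalues of H: -5, 0.
H has a zero eigenvalue (singular; negative semidefinite but not definite), so H is neither positive definite, negative definite, nor indefinite. The second-order test alone is inconclusive -> degen.
(Indeed, f is constant along the null direction of H through x*, so x* is not a strict local extremum.)

degen


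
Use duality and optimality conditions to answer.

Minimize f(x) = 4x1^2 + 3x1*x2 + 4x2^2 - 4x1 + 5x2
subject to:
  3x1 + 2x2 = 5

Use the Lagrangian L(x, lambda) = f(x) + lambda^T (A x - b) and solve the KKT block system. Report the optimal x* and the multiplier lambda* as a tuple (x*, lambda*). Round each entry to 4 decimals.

Form the Lagrangian:
  L(x, lambda) = (1/2) x^T Q x + c^T x + lambda^T (A x - b)
Stationarity (grad_x L = 0): Q x + c + A^T lambda = 0.
Primal feasibility: A x = b.

This gives the KKT block system:
  [ Q   A^T ] [ x     ]   [-c ]
  [ A    0  ] [ lambda ] = [ b ]

Solving the linear system:
  x*      = (2, -0.5)
  lambda* = (-3.5)
  f(x*)   = 3.5

x* = (2, -0.5), lambda* = (-3.5)


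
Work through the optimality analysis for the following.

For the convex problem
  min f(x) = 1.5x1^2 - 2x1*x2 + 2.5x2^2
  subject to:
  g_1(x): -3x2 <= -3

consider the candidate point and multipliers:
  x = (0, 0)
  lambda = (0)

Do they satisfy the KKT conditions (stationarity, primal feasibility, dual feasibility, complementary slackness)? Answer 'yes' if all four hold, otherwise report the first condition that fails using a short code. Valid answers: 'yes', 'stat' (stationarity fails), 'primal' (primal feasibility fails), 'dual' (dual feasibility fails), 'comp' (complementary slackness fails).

Gradient of f: grad f(x) = Q x + c = (0, 0)
Constraint values g_i(x) = a_i^T x - b_i:
  g_1((0, 0)) = 3
Stationarity residual: grad f(x) + sum_i lambda_i a_i = (0, 0)
  -> stationarity OK
Primal feasibility (all g_i <= 0): FAILS
Dual feasibility (all lambda_i >= 0): OK
Complementary slackness (lambda_i * g_i(x) = 0 for all i): OK

Verdict: the first failing condition is primal_feasibility -> primal.

primal


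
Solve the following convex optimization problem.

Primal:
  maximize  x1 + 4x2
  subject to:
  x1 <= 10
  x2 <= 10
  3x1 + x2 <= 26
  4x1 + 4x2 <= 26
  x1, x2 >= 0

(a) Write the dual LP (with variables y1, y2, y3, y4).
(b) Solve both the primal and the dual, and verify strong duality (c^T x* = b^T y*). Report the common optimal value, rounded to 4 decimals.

The standard primal-dual pair for 'max c^T x s.t. A x <= b, x >= 0' is:
  Dual:  min b^T y  s.t.  A^T y >= c,  y >= 0.

So the dual LP is:
  minimize  10y1 + 10y2 + 26y3 + 26y4
  subject to:
    y1 + 3y3 + 4y4 >= 1
    y2 + y3 + 4y4 >= 4
    y1, y2, y3, y4 >= 0

Solving the primal: x* = (0, 6.5).
  primal value c^T x* = 26.
Solving the dual: y* = (0, 0, 0, 1).
  dual value b^T y* = 26.
Strong duality: c^T x* = b^T y*. Confirmed.

26


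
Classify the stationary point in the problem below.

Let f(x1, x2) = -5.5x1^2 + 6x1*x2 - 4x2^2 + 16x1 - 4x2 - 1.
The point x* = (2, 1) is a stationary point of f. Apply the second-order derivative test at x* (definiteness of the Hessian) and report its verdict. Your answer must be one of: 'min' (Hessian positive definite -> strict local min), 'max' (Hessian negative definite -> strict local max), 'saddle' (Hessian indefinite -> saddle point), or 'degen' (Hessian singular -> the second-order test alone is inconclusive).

Compute the Hessian H = grad^2 f:
  H = [[-11, 6], [6, -8]]
Verify stationarity: grad f(x*) = H x* + g = (0, 0).
Eigenvalues of H: -15.6847, -3.3153.
Both eigenvalues < 0, so H is negative definite -> x* is a strict local max.

max


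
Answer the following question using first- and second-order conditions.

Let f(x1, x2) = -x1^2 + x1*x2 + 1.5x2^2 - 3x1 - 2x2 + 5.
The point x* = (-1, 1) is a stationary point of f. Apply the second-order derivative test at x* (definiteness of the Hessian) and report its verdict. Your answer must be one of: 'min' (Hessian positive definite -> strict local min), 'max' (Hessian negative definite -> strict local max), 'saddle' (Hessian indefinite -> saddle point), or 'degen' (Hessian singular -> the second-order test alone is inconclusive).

Compute the Hessian H = grad^2 f:
  H = [[-2, 1], [1, 3]]
Verify stationarity: grad f(x*) = H x* + g = (0, 0).
Eigenvalues of H: -2.1926, 3.1926.
Eigenvalues have mixed signs, so H is indefinite -> x* is a saddle point.

saddle


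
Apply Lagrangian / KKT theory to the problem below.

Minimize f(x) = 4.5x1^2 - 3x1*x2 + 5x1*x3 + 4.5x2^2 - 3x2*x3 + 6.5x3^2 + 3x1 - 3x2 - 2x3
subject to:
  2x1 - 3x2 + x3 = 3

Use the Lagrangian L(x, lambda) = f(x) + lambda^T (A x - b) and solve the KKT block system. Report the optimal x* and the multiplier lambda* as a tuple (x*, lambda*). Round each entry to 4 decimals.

Form the Lagrangian:
  L(x, lambda) = (1/2) x^T Q x + c^T x + lambda^T (A x - b)
Stationarity (grad_x L = 0): Q x + c + A^T lambda = 0.
Primal feasibility: A x = b.

This gives the KKT block system:
  [ Q   A^T ] [ x     ]   [-c ]
  [ A    0  ] [ lambda ] = [ b ]

Solving the linear system:
  x*      = (0.1304, -0.8442, 0.2065)
  lambda* = (-3.8696)
  f(x*)   = 7.0598

x* = (0.1304, -0.8442, 0.2065), lambda* = (-3.8696)


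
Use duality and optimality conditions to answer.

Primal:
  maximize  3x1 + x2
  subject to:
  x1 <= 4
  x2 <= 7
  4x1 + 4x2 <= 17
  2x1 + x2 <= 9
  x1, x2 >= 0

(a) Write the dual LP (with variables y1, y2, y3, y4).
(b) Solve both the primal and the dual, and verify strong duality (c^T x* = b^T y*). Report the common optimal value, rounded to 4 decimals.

The standard primal-dual pair for 'max c^T x s.t. A x <= b, x >= 0' is:
  Dual:  min b^T y  s.t.  A^T y >= c,  y >= 0.

So the dual LP is:
  minimize  4y1 + 7y2 + 17y3 + 9y4
  subject to:
    y1 + 4y3 + 2y4 >= 3
    y2 + 4y3 + y4 >= 1
    y1, y2, y3, y4 >= 0

Solving the primal: x* = (4, 0.25).
  primal value c^T x* = 12.25.
Solving the dual: y* = (2, 0, 0.25, 0).
  dual value b^T y* = 12.25.
Strong duality: c^T x* = b^T y*. Confirmed.

12.25


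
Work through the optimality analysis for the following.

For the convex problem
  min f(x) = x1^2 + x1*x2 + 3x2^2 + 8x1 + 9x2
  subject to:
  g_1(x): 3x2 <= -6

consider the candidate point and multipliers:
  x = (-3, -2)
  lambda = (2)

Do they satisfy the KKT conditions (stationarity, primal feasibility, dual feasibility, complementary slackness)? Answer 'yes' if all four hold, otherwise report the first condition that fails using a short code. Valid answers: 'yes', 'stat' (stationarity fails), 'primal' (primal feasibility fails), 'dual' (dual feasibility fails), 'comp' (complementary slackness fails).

Gradient of f: grad f(x) = Q x + c = (0, -6)
Constraint values g_i(x) = a_i^T x - b_i:
  g_1((-3, -2)) = 0
Stationarity residual: grad f(x) + sum_i lambda_i a_i = (0, 0)
  -> stationarity OK
Primal feasibility (all g_i <= 0): OK
Dual feasibility (all lambda_i >= 0): OK
Complementary slackness (lambda_i * g_i(x) = 0 for all i): OK

Verdict: yes, KKT holds.

yes


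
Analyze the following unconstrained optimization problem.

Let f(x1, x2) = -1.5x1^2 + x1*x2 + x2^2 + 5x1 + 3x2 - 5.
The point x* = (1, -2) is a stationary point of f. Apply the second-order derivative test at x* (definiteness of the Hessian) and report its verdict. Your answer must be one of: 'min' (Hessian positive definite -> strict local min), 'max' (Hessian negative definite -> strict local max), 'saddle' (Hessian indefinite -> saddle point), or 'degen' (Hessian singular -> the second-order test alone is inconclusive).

Compute the Hessian H = grad^2 f:
  H = [[-3, 1], [1, 2]]
Verify stationarity: grad f(x*) = H x* + g = (0, 0).
Eigenvalues of H: -3.1926, 2.1926.
Eigenvalues have mixed signs, so H is indefinite -> x* is a saddle point.

saddle


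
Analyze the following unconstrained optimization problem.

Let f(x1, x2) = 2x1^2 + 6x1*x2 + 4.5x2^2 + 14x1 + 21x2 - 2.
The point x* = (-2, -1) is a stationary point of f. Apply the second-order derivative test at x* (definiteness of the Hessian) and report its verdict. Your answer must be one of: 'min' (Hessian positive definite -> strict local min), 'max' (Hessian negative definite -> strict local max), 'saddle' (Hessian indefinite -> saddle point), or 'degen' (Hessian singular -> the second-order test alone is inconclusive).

Compute the Hessian H = grad^2 f:
  H = [[4, 6], [6, 9]]
Verify stationarity: grad f(x*) = H x* + g = (0, 0).
Eigenvalues of H: 0, 13.
H has a zero eigenvalue (singular; positive semidefinite but not definite), so H is neither positive definite, negative definite, nor indefinite. The second-order test alone is inconclusive -> degen.
(Indeed, f is constant along the null direction of H through x*, so x* is not a strict local extremum.)

degen


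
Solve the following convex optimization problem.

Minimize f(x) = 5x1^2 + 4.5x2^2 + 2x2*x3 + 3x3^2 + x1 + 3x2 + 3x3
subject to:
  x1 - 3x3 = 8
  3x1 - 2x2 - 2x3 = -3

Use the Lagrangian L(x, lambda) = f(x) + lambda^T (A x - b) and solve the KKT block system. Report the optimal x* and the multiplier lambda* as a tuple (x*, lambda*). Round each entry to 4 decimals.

Form the Lagrangian:
  L(x, lambda) = (1/2) x^T Q x + c^T x + lambda^T (A x - b)
Stationarity (grad_x L = 0): Q x + c + A^T lambda = 0.
Primal feasibility: A x = b.

This gives the KKT block system:
  [ Q   A^T ] [ x     ]   [-c ]
  [ A    0  ] [ lambda ] = [ b ]

Solving the linear system:
  x*      = (-1.6538, 2.2372, -3.2179)
  lambda* = (-9.5108, 8.3496)
  f(x*)   = 48.2696

x* = (-1.6538, 2.2372, -3.2179), lambda* = (-9.5108, 8.3496)


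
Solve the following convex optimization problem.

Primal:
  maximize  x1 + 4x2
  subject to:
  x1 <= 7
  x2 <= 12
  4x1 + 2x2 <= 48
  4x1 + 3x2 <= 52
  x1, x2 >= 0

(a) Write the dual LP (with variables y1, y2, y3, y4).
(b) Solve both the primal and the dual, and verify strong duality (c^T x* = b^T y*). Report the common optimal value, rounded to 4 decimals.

The standard primal-dual pair for 'max c^T x s.t. A x <= b, x >= 0' is:
  Dual:  min b^T y  s.t.  A^T y >= c,  y >= 0.

So the dual LP is:
  minimize  7y1 + 12y2 + 48y3 + 52y4
  subject to:
    y1 + 4y3 + 4y4 >= 1
    y2 + 2y3 + 3y4 >= 4
    y1, y2, y3, y4 >= 0

Solving the primal: x* = (4, 12).
  primal value c^T x* = 52.
Solving the dual: y* = (0, 3.25, 0, 0.25).
  dual value b^T y* = 52.
Strong duality: c^T x* = b^T y*. Confirmed.

52


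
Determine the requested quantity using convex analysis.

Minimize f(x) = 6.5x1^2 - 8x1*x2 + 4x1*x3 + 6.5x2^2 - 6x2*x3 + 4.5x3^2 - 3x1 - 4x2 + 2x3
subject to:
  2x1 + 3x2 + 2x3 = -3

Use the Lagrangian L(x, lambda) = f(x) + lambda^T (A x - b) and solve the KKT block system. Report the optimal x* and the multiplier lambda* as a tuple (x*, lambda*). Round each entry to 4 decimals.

Form the Lagrangian:
  L(x, lambda) = (1/2) x^T Q x + c^T x + lambda^T (A x - b)
Stationarity (grad_x L = 0): Q x + c + A^T lambda = 0.
Primal feasibility: A x = b.

This gives the KKT block system:
  [ Q   A^T ] [ x     ]   [-c ]
  [ A    0  ] [ lambda ] = [ b ]

Solving the linear system:
  x*      = (-0.0084, -0.4332, -0.8418)
  lambda* = (1.5049)
  f(x*)   = 2.2947

x* = (-0.0084, -0.4332, -0.8418), lambda* = (1.5049)


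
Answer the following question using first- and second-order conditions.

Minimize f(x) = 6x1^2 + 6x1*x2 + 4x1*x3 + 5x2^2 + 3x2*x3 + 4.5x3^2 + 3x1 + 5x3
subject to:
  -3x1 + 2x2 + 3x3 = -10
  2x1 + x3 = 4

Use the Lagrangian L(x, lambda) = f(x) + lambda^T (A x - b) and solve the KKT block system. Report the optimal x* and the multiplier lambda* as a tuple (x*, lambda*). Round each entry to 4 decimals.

Form the Lagrangian:
  L(x, lambda) = (1/2) x^T Q x + c^T x + lambda^T (A x - b)
Stationarity (grad_x L = 0): Q x + c + A^T lambda = 0.
Primal feasibility: A x = b.

This gives the KKT block system:
  [ Q   A^T ] [ x     ]   [-c ]
  [ A    0  ] [ lambda ] = [ b ]

Solving the linear system:
  x*      = (2.1493, -1.3284, -0.2985)
  lambda* = (0.6418, -8.8507)
  f(x*)   = 23.3881

x* = (2.1493, -1.3284, -0.2985), lambda* = (0.6418, -8.8507)


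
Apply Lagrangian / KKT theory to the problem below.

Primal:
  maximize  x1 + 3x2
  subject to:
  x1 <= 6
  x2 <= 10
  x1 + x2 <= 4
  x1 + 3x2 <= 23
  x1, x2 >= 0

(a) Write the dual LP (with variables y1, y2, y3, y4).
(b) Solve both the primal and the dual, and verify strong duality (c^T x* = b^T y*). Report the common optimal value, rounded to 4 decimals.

The standard primal-dual pair for 'max c^T x s.t. A x <= b, x >= 0' is:
  Dual:  min b^T y  s.t.  A^T y >= c,  y >= 0.

So the dual LP is:
  minimize  6y1 + 10y2 + 4y3 + 23y4
  subject to:
    y1 + y3 + y4 >= 1
    y2 + y3 + 3y4 >= 3
    y1, y2, y3, y4 >= 0

Solving the primal: x* = (0, 4).
  primal value c^T x* = 12.
Solving the dual: y* = (0, 0, 3, 0).
  dual value b^T y* = 12.
Strong duality: c^T x* = b^T y*. Confirmed.

12


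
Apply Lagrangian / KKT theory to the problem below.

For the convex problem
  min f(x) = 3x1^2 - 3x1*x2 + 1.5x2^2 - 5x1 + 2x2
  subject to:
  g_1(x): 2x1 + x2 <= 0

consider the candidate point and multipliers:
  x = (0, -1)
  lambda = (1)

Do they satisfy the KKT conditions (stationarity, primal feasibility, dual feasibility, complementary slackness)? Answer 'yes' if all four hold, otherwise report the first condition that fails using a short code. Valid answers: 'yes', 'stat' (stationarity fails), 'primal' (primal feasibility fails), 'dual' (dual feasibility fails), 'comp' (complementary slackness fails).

Gradient of f: grad f(x) = Q x + c = (-2, -1)
Constraint values g_i(x) = a_i^T x - b_i:
  g_1((0, -1)) = -1
Stationarity residual: grad f(x) + sum_i lambda_i a_i = (0, 0)
  -> stationarity OK
Primal feasibility (all g_i <= 0): OK
Dual feasibility (all lambda_i >= 0): OK
Complementary slackness (lambda_i * g_i(x) = 0 for all i): FAILS

Verdict: the first failing condition is complementary_slackness -> comp.

comp


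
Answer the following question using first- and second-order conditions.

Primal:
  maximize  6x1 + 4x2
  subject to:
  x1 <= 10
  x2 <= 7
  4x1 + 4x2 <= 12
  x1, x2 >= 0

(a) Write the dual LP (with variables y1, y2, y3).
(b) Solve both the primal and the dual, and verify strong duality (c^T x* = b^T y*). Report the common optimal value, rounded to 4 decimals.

The standard primal-dual pair for 'max c^T x s.t. A x <= b, x >= 0' is:
  Dual:  min b^T y  s.t.  A^T y >= c,  y >= 0.

So the dual LP is:
  minimize  10y1 + 7y2 + 12y3
  subject to:
    y1 + 4y3 >= 6
    y2 + 4y3 >= 4
    y1, y2, y3 >= 0

Solving the primal: x* = (3, 0).
  primal value c^T x* = 18.
Solving the dual: y* = (0, 0, 1.5).
  dual value b^T y* = 18.
Strong duality: c^T x* = b^T y*. Confirmed.

18


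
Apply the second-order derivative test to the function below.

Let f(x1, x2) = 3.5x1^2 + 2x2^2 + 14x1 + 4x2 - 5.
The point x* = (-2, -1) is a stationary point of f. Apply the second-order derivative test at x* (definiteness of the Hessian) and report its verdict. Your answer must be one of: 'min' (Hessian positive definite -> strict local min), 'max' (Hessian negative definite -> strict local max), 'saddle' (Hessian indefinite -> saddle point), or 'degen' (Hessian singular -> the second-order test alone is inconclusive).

Compute the Hessian H = grad^2 f:
  H = [[7, 0], [0, 4]]
Verify stationarity: grad f(x*) = H x* + g = (0, 0).
Eigenvalues of H: 4, 7.
Both eigenvalues > 0, so H is positive definite -> x* is a strict local min.

min


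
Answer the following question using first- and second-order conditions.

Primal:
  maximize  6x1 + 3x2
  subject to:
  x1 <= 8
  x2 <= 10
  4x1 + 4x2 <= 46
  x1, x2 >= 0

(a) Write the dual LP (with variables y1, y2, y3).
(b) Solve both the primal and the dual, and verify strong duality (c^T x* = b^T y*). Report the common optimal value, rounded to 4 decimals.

The standard primal-dual pair for 'max c^T x s.t. A x <= b, x >= 0' is:
  Dual:  min b^T y  s.t.  A^T y >= c,  y >= 0.

So the dual LP is:
  minimize  8y1 + 10y2 + 46y3
  subject to:
    y1 + 4y3 >= 6
    y2 + 4y3 >= 3
    y1, y2, y3 >= 0

Solving the primal: x* = (8, 3.5).
  primal value c^T x* = 58.5.
Solving the dual: y* = (3, 0, 0.75).
  dual value b^T y* = 58.5.
Strong duality: c^T x* = b^T y*. Confirmed.

58.5


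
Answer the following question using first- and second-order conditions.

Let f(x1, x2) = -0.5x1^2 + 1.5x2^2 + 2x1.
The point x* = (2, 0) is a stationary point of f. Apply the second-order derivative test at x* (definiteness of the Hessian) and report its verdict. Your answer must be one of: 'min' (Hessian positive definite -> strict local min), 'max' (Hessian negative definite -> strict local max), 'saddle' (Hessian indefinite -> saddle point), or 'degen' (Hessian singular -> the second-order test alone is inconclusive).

Compute the Hessian H = grad^2 f:
  H = [[-1, 0], [0, 3]]
Verify stationarity: grad f(x*) = H x* + g = (0, 0).
Eigenvalues of H: -1, 3.
Eigenvalues have mixed signs, so H is indefinite -> x* is a saddle point.

saddle


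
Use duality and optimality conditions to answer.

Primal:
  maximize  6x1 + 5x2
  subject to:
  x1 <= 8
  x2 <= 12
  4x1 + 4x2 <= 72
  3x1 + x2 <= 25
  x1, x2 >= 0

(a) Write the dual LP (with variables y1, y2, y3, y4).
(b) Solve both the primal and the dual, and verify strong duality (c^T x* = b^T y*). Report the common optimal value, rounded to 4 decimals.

The standard primal-dual pair for 'max c^T x s.t. A x <= b, x >= 0' is:
  Dual:  min b^T y  s.t.  A^T y >= c,  y >= 0.

So the dual LP is:
  minimize  8y1 + 12y2 + 72y3 + 25y4
  subject to:
    y1 + 4y3 + 3y4 >= 6
    y2 + 4y3 + y4 >= 5
    y1, y2, y3, y4 >= 0

Solving the primal: x* = (4.3333, 12).
  primal value c^T x* = 86.
Solving the dual: y* = (0, 3, 0, 2).
  dual value b^T y* = 86.
Strong duality: c^T x* = b^T y*. Confirmed.

86


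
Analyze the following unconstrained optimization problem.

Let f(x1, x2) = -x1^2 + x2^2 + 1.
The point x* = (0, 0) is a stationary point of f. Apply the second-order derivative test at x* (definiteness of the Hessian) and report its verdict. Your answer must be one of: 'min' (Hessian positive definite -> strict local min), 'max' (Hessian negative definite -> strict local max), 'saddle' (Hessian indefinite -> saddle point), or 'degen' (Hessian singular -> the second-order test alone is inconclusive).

Compute the Hessian H = grad^2 f:
  H = [[-2, 0], [0, 2]]
Verify stationarity: grad f(x*) = H x* + g = (0, 0).
Eigenvalues of H: -2, 2.
Eigenvalues have mixed signs, so H is indefinite -> x* is a saddle point.

saddle


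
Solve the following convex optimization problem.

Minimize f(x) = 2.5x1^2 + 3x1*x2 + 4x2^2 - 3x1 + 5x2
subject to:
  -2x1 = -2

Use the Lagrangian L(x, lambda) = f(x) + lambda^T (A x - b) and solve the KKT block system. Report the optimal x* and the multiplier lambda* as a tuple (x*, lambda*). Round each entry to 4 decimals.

Form the Lagrangian:
  L(x, lambda) = (1/2) x^T Q x + c^T x + lambda^T (A x - b)
Stationarity (grad_x L = 0): Q x + c + A^T lambda = 0.
Primal feasibility: A x = b.

This gives the KKT block system:
  [ Q   A^T ] [ x     ]   [-c ]
  [ A    0  ] [ lambda ] = [ b ]

Solving the linear system:
  x*      = (1, -1)
  lambda* = (-0.5)
  f(x*)   = -4.5

x* = (1, -1), lambda* = (-0.5)


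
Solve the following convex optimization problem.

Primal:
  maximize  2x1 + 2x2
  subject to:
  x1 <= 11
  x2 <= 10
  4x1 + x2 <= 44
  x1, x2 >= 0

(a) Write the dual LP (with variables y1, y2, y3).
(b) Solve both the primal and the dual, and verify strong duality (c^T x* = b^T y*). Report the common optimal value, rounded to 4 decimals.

The standard primal-dual pair for 'max c^T x s.t. A x <= b, x >= 0' is:
  Dual:  min b^T y  s.t.  A^T y >= c,  y >= 0.

So the dual LP is:
  minimize  11y1 + 10y2 + 44y3
  subject to:
    y1 + 4y3 >= 2
    y2 + y3 >= 2
    y1, y2, y3 >= 0

Solving the primal: x* = (8.5, 10).
  primal value c^T x* = 37.
Solving the dual: y* = (0, 1.5, 0.5).
  dual value b^T y* = 37.
Strong duality: c^T x* = b^T y*. Confirmed.

37


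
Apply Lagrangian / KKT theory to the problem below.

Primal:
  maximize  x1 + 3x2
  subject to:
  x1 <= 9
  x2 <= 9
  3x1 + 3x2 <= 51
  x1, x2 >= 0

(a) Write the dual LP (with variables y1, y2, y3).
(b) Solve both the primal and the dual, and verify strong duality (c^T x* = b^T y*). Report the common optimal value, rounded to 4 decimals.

The standard primal-dual pair for 'max c^T x s.t. A x <= b, x >= 0' is:
  Dual:  min b^T y  s.t.  A^T y >= c,  y >= 0.

So the dual LP is:
  minimize  9y1 + 9y2 + 51y3
  subject to:
    y1 + 3y3 >= 1
    y2 + 3y3 >= 3
    y1, y2, y3 >= 0

Solving the primal: x* = (8, 9).
  primal value c^T x* = 35.
Solving the dual: y* = (0, 2, 0.3333).
  dual value b^T y* = 35.
Strong duality: c^T x* = b^T y*. Confirmed.

35


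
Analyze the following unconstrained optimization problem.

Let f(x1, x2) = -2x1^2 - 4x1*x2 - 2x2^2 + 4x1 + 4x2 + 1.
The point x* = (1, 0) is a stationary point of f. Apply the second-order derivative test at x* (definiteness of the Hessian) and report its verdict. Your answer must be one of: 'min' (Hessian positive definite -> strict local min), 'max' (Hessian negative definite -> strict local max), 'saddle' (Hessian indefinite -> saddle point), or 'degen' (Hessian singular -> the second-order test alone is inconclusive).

Compute the Hessian H = grad^2 f:
  H = [[-4, -4], [-4, -4]]
Verify stationarity: grad f(x*) = H x* + g = (0, 0).
Eigenvalues of H: -8, 0.
H has a zero eigenvalue (singular; negative semidefinite but not definite), so H is neither positive definite, negative definite, nor indefinite. The second-order test alone is inconclusive -> degen.
(Indeed, f is constant along the null direction of H through x*, so x* is not a strict local extremum.)

degen


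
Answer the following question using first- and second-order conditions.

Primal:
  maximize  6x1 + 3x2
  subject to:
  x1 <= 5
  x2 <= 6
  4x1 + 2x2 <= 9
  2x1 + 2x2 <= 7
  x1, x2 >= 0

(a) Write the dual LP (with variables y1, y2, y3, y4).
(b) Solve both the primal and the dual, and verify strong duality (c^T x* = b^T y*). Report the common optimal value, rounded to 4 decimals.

The standard primal-dual pair for 'max c^T x s.t. A x <= b, x >= 0' is:
  Dual:  min b^T y  s.t.  A^T y >= c,  y >= 0.

So the dual LP is:
  minimize  5y1 + 6y2 + 9y3 + 7y4
  subject to:
    y1 + 4y3 + 2y4 >= 6
    y2 + 2y3 + 2y4 >= 3
    y1, y2, y3, y4 >= 0

Solving the primal: x* = (2.25, 0).
  primal value c^T x* = 13.5.
Solving the dual: y* = (0, 0, 1.5, 0).
  dual value b^T y* = 13.5.
Strong duality: c^T x* = b^T y*. Confirmed.

13.5


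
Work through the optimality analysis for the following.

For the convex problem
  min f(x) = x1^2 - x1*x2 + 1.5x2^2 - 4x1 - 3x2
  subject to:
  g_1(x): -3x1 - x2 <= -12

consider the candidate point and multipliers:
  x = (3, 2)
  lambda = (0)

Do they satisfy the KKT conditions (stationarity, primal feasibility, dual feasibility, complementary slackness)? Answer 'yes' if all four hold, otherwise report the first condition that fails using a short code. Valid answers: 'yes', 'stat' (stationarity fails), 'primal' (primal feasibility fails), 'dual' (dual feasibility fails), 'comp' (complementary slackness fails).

Gradient of f: grad f(x) = Q x + c = (0, 0)
Constraint values g_i(x) = a_i^T x - b_i:
  g_1((3, 2)) = 1
Stationarity residual: grad f(x) + sum_i lambda_i a_i = (0, 0)
  -> stationarity OK
Primal feasibility (all g_i <= 0): FAILS
Dual feasibility (all lambda_i >= 0): OK
Complementary slackness (lambda_i * g_i(x) = 0 for all i): OK

Verdict: the first failing condition is primal_feasibility -> primal.

primal


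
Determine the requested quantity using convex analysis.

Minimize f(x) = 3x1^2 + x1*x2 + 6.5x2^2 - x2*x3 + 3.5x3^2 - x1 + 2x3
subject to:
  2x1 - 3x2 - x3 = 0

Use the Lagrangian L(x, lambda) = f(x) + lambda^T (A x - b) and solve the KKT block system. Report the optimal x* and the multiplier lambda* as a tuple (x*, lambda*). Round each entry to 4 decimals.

Form the Lagrangian:
  L(x, lambda) = (1/2) x^T Q x + c^T x + lambda^T (A x - b)
Stationarity (grad_x L = 0): Q x + c + A^T lambda = 0.
Primal feasibility: A x = b.

This gives the KKT block system:
  [ Q   A^T ] [ x     ]   [-c ]
  [ A    0  ] [ lambda ] = [ b ]

Solving the linear system:
  x*      = (0.0128, 0.0799, -0.2141)
  lambda* = (0.4217)
  f(x*)   = -0.2204

x* = (0.0128, 0.0799, -0.2141), lambda* = (0.4217)


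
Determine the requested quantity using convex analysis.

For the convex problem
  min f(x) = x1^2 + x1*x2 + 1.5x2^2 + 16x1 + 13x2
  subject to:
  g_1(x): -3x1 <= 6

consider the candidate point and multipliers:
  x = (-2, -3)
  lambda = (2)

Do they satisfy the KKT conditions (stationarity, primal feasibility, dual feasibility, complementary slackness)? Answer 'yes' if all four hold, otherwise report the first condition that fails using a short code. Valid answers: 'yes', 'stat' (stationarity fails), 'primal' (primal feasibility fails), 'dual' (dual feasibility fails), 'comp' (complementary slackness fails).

Gradient of f: grad f(x) = Q x + c = (9, 2)
Constraint values g_i(x) = a_i^T x - b_i:
  g_1((-2, -3)) = 0
Stationarity residual: grad f(x) + sum_i lambda_i a_i = (3, 2)
  -> stationarity FAILS
Primal feasibility (all g_i <= 0): OK
Dual feasibility (all lambda_i >= 0): OK
Complementary slackness (lambda_i * g_i(x) = 0 for all i): OK

Verdict: the first failing condition is stationarity -> stat.

stat


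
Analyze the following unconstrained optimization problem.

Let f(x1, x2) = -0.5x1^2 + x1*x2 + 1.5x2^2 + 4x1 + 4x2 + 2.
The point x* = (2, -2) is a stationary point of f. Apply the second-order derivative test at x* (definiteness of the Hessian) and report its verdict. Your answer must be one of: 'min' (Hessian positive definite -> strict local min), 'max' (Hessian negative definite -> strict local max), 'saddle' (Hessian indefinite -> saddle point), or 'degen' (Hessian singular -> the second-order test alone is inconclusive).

Compute the Hessian H = grad^2 f:
  H = [[-1, 1], [1, 3]]
Verify stationarity: grad f(x*) = H x* + g = (0, 0).
Eigenvalues of H: -1.2361, 3.2361.
Eigenvalues have mixed signs, so H is indefinite -> x* is a saddle point.

saddle


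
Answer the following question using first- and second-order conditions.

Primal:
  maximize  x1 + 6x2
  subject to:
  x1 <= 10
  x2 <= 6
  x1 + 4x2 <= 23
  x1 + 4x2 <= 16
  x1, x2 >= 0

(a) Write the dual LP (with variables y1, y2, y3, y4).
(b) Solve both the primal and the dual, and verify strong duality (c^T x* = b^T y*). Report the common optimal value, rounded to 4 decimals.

The standard primal-dual pair for 'max c^T x s.t. A x <= b, x >= 0' is:
  Dual:  min b^T y  s.t.  A^T y >= c,  y >= 0.

So the dual LP is:
  minimize  10y1 + 6y2 + 23y3 + 16y4
  subject to:
    y1 + y3 + y4 >= 1
    y2 + 4y3 + 4y4 >= 6
    y1, y2, y3, y4 >= 0

Solving the primal: x* = (0, 4).
  primal value c^T x* = 24.
Solving the dual: y* = (0, 0, 0, 1.5).
  dual value b^T y* = 24.
Strong duality: c^T x* = b^T y*. Confirmed.

24


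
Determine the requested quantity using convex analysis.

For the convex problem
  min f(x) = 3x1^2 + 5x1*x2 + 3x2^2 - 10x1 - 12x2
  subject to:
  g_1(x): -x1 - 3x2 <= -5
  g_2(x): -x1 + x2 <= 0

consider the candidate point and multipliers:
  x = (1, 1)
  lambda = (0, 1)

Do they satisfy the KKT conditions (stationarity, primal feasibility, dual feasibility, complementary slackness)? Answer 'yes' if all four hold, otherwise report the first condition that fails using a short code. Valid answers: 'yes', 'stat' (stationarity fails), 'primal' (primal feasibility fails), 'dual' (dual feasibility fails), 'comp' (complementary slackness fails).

Gradient of f: grad f(x) = Q x + c = (1, -1)
Constraint values g_i(x) = a_i^T x - b_i:
  g_1((1, 1)) = 1
  g_2((1, 1)) = 0
Stationarity residual: grad f(x) + sum_i lambda_i a_i = (0, 0)
  -> stationarity OK
Primal feasibility (all g_i <= 0): FAILS
Dual feasibility (all lambda_i >= 0): OK
Complementary slackness (lambda_i * g_i(x) = 0 for all i): OK

Verdict: the first failing condition is primal_feasibility -> primal.

primal


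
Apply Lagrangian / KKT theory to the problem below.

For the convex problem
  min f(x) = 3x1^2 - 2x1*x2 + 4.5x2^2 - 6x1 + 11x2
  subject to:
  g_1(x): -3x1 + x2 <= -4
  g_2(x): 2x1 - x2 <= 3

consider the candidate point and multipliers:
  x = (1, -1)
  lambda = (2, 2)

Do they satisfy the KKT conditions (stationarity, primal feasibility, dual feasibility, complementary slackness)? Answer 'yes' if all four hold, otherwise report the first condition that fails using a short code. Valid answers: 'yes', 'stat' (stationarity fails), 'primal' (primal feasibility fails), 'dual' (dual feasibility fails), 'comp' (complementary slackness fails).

Gradient of f: grad f(x) = Q x + c = (2, 0)
Constraint values g_i(x) = a_i^T x - b_i:
  g_1((1, -1)) = 0
  g_2((1, -1)) = 0
Stationarity residual: grad f(x) + sum_i lambda_i a_i = (0, 0)
  -> stationarity OK
Primal feasibility (all g_i <= 0): OK
Dual feasibility (all lambda_i >= 0): OK
Complementary slackness (lambda_i * g_i(x) = 0 for all i): OK

Verdict: yes, KKT holds.

yes


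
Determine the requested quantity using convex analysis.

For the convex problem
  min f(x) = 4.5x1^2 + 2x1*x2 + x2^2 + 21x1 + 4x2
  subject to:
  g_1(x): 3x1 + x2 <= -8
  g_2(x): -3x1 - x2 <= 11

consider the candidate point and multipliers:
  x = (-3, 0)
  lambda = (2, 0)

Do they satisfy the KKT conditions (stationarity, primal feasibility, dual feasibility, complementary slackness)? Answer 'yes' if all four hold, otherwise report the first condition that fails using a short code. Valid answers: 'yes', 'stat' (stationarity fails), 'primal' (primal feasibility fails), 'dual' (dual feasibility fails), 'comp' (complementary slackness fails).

Gradient of f: grad f(x) = Q x + c = (-6, -2)
Constraint values g_i(x) = a_i^T x - b_i:
  g_1((-3, 0)) = -1
  g_2((-3, 0)) = -2
Stationarity residual: grad f(x) + sum_i lambda_i a_i = (0, 0)
  -> stationarity OK
Primal feasibility (all g_i <= 0): OK
Dual feasibility (all lambda_i >= 0): OK
Complementary slackness (lambda_i * g_i(x) = 0 for all i): FAILS

Verdict: the first failing condition is complementary_slackness -> comp.

comp


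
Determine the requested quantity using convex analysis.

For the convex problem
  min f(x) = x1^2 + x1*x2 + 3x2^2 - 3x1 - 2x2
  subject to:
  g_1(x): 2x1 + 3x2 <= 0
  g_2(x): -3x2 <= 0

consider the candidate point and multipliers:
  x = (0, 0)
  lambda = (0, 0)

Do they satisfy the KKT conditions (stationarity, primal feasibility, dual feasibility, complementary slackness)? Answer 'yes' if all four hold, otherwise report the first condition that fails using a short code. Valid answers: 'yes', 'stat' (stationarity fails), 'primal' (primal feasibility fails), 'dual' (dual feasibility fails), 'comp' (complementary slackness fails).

Gradient of f: grad f(x) = Q x + c = (-3, -2)
Constraint values g_i(x) = a_i^T x - b_i:
  g_1((0, 0)) = 0
  g_2((0, 0)) = 0
Stationarity residual: grad f(x) + sum_i lambda_i a_i = (-3, -2)
  -> stationarity FAILS
Primal feasibility (all g_i <= 0): OK
Dual feasibility (all lambda_i >= 0): OK
Complementary slackness (lambda_i * g_i(x) = 0 for all i): OK

Verdict: the first failing condition is stationarity -> stat.

stat


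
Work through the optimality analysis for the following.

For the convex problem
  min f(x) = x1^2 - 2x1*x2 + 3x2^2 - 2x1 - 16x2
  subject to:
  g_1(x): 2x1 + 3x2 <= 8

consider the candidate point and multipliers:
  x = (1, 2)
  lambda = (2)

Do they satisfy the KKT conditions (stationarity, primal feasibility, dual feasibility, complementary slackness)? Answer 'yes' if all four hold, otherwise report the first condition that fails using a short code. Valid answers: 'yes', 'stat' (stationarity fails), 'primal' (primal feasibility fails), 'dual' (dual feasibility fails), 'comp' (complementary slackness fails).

Gradient of f: grad f(x) = Q x + c = (-4, -6)
Constraint values g_i(x) = a_i^T x - b_i:
  g_1((1, 2)) = 0
Stationarity residual: grad f(x) + sum_i lambda_i a_i = (0, 0)
  -> stationarity OK
Primal feasibility (all g_i <= 0): OK
Dual feasibility (all lambda_i >= 0): OK
Complementary slackness (lambda_i * g_i(x) = 0 for all i): OK

Verdict: yes, KKT holds.

yes


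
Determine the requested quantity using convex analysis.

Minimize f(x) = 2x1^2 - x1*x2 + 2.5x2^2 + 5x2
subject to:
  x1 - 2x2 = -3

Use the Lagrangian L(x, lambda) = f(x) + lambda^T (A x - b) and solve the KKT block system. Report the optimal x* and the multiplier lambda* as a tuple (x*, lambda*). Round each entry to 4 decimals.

Form the Lagrangian:
  L(x, lambda) = (1/2) x^T Q x + c^T x + lambda^T (A x - b)
Stationarity (grad_x L = 0): Q x + c + A^T lambda = 0.
Primal feasibility: A x = b.

This gives the KKT block system:
  [ Q   A^T ] [ x     ]   [-c ]
  [ A    0  ] [ lambda ] = [ b ]

Solving the linear system:
  x*      = (-1.1176, 0.9412)
  lambda* = (5.4118)
  f(x*)   = 10.4706

x* = (-1.1176, 0.9412), lambda* = (5.4118)


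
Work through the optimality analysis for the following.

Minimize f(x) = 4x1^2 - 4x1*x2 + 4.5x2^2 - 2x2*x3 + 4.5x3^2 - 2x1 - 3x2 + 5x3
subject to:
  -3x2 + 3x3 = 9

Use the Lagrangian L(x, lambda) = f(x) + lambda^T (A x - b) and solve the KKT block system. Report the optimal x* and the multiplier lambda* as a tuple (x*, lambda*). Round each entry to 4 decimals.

Form the Lagrangian:
  L(x, lambda) = (1/2) x^T Q x + c^T x + lambda^T (A x - b)
Stationarity (grad_x L = 0): Q x + c + A^T lambda = 0.
Primal feasibility: A x = b.

This gives the KKT block system:
  [ Q   A^T ] [ x     ]   [-c ]
  [ A    0  ] [ lambda ] = [ b ]

Solving the linear system:
  x*      = (-0.6667, -1.8333, 1.1667)
  lambda* = (-6.3889)
  f(x*)   = 35.0833

x* = (-0.6667, -1.8333, 1.1667), lambda* = (-6.3889)


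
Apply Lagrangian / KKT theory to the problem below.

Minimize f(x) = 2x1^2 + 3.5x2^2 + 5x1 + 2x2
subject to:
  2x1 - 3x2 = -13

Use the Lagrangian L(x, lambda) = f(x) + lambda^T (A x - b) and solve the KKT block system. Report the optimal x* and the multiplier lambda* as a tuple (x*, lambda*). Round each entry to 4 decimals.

Form the Lagrangian:
  L(x, lambda) = (1/2) x^T Q x + c^T x + lambda^T (A x - b)
Stationarity (grad_x L = 0): Q x + c + A^T lambda = 0.
Primal feasibility: A x = b.

This gives the KKT block system:
  [ Q   A^T ] [ x     ]   [-c ]
  [ A    0  ] [ lambda ] = [ b ]

Solving the linear system:
  x*      = (-3.7344, 1.8438)
  lambda* = (4.9688)
  f(x*)   = 24.8047

x* = (-3.7344, 1.8438), lambda* = (4.9688)


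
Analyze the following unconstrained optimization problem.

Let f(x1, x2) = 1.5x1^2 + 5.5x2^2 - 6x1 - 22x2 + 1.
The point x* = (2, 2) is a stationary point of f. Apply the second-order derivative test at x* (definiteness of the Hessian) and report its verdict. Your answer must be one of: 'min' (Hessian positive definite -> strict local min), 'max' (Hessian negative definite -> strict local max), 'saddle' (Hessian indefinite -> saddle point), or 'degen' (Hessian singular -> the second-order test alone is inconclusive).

Compute the Hessian H = grad^2 f:
  H = [[3, 0], [0, 11]]
Verify stationarity: grad f(x*) = H x* + g = (0, 0).
Eigenvalues of H: 3, 11.
Both eigenvalues > 0, so H is positive definite -> x* is a strict local min.

min


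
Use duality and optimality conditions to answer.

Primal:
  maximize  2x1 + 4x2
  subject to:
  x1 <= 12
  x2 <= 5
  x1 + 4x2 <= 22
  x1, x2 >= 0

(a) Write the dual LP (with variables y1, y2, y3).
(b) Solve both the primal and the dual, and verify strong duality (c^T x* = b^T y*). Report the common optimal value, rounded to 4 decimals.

The standard primal-dual pair for 'max c^T x s.t. A x <= b, x >= 0' is:
  Dual:  min b^T y  s.t.  A^T y >= c,  y >= 0.

So the dual LP is:
  minimize  12y1 + 5y2 + 22y3
  subject to:
    y1 + y3 >= 2
    y2 + 4y3 >= 4
    y1, y2, y3 >= 0

Solving the primal: x* = (12, 2.5).
  primal value c^T x* = 34.
Solving the dual: y* = (1, 0, 1).
  dual value b^T y* = 34.
Strong duality: c^T x* = b^T y*. Confirmed.

34


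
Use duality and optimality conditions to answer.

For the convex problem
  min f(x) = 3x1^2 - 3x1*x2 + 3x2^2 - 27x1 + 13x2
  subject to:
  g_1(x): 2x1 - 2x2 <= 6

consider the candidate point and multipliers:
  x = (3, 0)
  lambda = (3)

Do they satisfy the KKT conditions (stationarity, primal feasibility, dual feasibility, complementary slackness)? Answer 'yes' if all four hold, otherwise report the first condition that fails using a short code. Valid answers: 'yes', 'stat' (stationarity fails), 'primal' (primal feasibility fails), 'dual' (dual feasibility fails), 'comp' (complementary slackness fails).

Gradient of f: grad f(x) = Q x + c = (-9, 4)
Constraint values g_i(x) = a_i^T x - b_i:
  g_1((3, 0)) = 0
Stationarity residual: grad f(x) + sum_i lambda_i a_i = (-3, -2)
  -> stationarity FAILS
Primal feasibility (all g_i <= 0): OK
Dual feasibility (all lambda_i >= 0): OK
Complementary slackness (lambda_i * g_i(x) = 0 for all i): OK

Verdict: the first failing condition is stationarity -> stat.

stat
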